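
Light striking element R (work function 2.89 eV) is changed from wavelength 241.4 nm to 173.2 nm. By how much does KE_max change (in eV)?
2.0224 eV

Using Einstein's equation: KE_max = hc/λ - φ

For λ₁ = 241.4 nm:
KE₁ = hc/λ₁ - φ = 5.1360 - 2.89 = 2.2460 eV

For λ₂ = 173.2 nm:
KE₂ = hc/λ₂ - φ = 7.1584 - 2.89 = 4.2684 eV

Change in KE:
ΔKE = KE₂ - KE₁ = 4.2684 - 2.2460 = 2.0224 eV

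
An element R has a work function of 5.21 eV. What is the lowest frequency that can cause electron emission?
1.2598e+15 Hz

The threshold frequency is when the photon energy equals the work function:
hf₀ = φ

Solving for f₀:
f₀ = φ/h = (5.21 eV × 1.602×10⁻¹⁹ J/eV) / (6.626×10⁻³⁴ J·s)
f₀ = 1.2598e+15 Hz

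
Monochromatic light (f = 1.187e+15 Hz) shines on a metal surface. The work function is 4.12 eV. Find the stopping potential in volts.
0.7890 V

The stopping potential V_s satisfies: eV_s = KE_max

First, find KE_max using Einstein's equation:
E_photon = hf = (6.626×10⁻³⁴ J·s)(1.187e+15 Hz) = 4.9090 eV
KE_max = E_photon - φ = 4.9090 - 4.12 = 0.7890 eV

Since eV_s = KE_max:
V_s = KE_max/e = 0.7890 V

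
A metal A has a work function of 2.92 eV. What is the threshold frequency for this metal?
7.0605e+14 Hz

The threshold frequency is when the photon energy equals the work function:
hf₀ = φ

Solving for f₀:
f₀ = φ/h = (2.92 eV × 1.602×10⁻¹⁹ J/eV) / (6.626×10⁻³⁴ J·s)
f₀ = 7.0605e+14 Hz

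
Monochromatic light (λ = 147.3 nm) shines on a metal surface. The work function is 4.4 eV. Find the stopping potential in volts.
4.0171 V

The stopping potential V_s satisfies: eV_s = KE_max

First, find KE_max using Einstein's equation:
E_photon = hc/λ = 8.4171 eV
KE_max = E_photon - φ = 8.4171 - 4.4 = 4.0171 eV

Since eV_s = KE_max:
V_s = KE_max/e = 4.0171 V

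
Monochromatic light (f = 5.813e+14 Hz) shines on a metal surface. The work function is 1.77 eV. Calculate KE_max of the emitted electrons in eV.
0.6341 eV

Using Einstein's photoelectric equation: KE_max = hf - φ

First, calculate the photon energy:
E_photon = hf = (6.626×10⁻³⁴ J·s)(5.813e+14 Hz)
E_photon = 2.4041 eV

Then, the maximum kinetic energy:
KE_max = E_photon - φ = 2.4041 eV - 1.77 eV = 0.6341 eV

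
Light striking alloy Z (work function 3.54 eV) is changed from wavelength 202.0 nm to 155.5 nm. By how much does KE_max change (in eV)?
1.8354 eV

Using Einstein's equation: KE_max = hc/λ - φ

For λ₁ = 202.0 nm:
KE₁ = hc/λ₁ - φ = 6.1378 - 3.54 = 2.5978 eV

For λ₂ = 155.5 nm:
KE₂ = hc/λ₂ - φ = 7.9733 - 3.54 = 4.4333 eV

Change in KE:
ΔKE = KE₂ - KE₁ = 4.4333 - 2.5978 = 1.8354 eV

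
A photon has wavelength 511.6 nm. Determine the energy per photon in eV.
2.4235 eV

Using E = hf = hc/λ:

E = hc/λ = (6.626×10⁻³⁴ J·s)(3×10⁸ m/s) / (511.6×10⁻⁹ m)
E = 2.4235 eV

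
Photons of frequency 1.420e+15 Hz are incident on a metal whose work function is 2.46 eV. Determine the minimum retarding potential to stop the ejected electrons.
3.4126 V

The stopping potential V_s satisfies: eV_s = KE_max

First, find KE_max using Einstein's equation:
E_photon = hf = (6.626×10⁻³⁴ J·s)(1.420e+15 Hz) = 5.8726 eV
KE_max = E_photon - φ = 5.8726 - 2.46 = 3.4126 eV

Since eV_s = KE_max:
V_s = KE_max/e = 3.4126 V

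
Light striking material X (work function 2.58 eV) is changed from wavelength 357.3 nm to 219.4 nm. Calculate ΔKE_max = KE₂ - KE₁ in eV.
2.1810 eV

Using Einstein's equation: KE_max = hc/λ - φ

For λ₁ = 357.3 nm:
KE₁ = hc/λ₁ - φ = 3.4700 - 2.58 = 0.8900 eV

For λ₂ = 219.4 nm:
KE₂ = hc/λ₂ - φ = 5.6511 - 2.58 = 3.0711 eV

Change in KE:
ΔKE = KE₂ - KE₁ = 3.0711 - 0.8900 = 2.1810 eV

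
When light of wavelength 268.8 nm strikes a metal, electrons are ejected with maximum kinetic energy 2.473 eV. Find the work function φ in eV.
2.14 eV

From Einstein's photoelectric equation: KE_max = hf - φ = hc/λ - φ

Rearranging for φ:
φ = hc/λ - KE_max

Calculate photon energy:
E_photon = hc/λ = 4.6125 eV

Therefore:
φ = 4.6125 - 2.473 = 2.14 eV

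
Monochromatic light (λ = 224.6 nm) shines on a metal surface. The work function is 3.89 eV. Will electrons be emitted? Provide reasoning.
Yes

For photoemission, the photon energy must exceed the work function.

Photon energy: E = hc/λ = 5.5202 eV
Work function: φ = 3.89 eV

Since E_photon (5.5202 eV) > φ (3.89 eV), photoemission WILL occur.
The threshold wavelength is λ₀ = hc/φ = 318.7 nm.
Since 224.6 nm < 318.7 nm, the light has sufficient energy.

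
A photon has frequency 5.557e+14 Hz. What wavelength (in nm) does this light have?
539.49 nm

Using the wave equation: c = fλ

Solving for wavelength:
λ = c/f = (3×10⁸ m/s) / (5.557e+14 Hz)
λ = 539.49 nm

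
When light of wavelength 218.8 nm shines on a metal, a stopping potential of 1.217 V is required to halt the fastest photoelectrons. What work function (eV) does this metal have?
4.45 eV

The stopping potential gives the maximum kinetic energy: KE_max = eV_s = 1.217 eV

From Einstein's photoelectric equation: KE_max = hc/λ - φ
Rearranging: φ = hc/λ - KE_max

Calculate photon energy:
E_photon = hc/λ = (6.626×10⁻³⁴ J·s)(3×10⁸ m/s) / (218.8×10⁻⁹ m) = 5.6666 eV

Therefore:
φ = 5.6666 - 1.217 = 4.45 eV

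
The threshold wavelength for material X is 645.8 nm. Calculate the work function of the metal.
1.92 eV

At the threshold wavelength, photon energy equals work function:
φ = hc/λ₀

Calculating:
φ = (6.626×10⁻³⁴ J·s)(3×10⁸ m/s) / (645.8×10⁻⁹ m)
φ = 1.92 eV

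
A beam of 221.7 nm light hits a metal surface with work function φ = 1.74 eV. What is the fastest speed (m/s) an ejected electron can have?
1.1641e+06 m/s

First, find the maximum kinetic energy:
E_photon = hc/λ = 5.5924 eV
KE_max = E_photon - φ = 5.5924 - 1.74 = 3.8524 eV

Convert to Joules: KE_max = 3.8524 × 1.602×10⁻¹⁹ J = 6.1723e-19 J

Then use KE = ½mv² to find velocity:
v = √(2·KE/m) = √(2 × 6.1723e-19 J / 9.109e-31 kg)
v = 1.1641e+06 m/s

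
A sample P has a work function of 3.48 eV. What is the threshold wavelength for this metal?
356.28 nm

The threshold wavelength is when the photon energy equals the work function:
hc/λ₀ = φ

Solving for λ₀:
λ₀ = hc/φ = (6.626×10⁻³⁴ J·s)(3×10⁸ m/s) / (3.48 eV × 1.602×10⁻¹⁹ J/eV)
λ₀ = 356.28 nm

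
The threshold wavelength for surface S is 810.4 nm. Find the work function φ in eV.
1.53 eV

At the threshold wavelength, photon energy equals work function:
φ = hc/λ₀

Calculating:
φ = (6.626×10⁻³⁴ J·s)(3×10⁸ m/s) / (810.4×10⁻⁹ m)
φ = 1.53 eV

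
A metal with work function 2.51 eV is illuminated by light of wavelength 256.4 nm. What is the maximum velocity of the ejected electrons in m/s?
9.0446e+05 m/s

First, find the maximum kinetic energy:
E_photon = hc/λ = 4.8356 eV
KE_max = E_photon - φ = 4.8356 - 2.51 = 2.3256 eV

Convert to Joules: KE_max = 2.3256 × 1.602×10⁻¹⁹ J = 3.7260e-19 J

Then use KE = ½mv² to find velocity:
v = √(2·KE/m) = √(2 × 3.7260e-19 J / 9.109e-31 kg)
v = 9.0446e+05 m/s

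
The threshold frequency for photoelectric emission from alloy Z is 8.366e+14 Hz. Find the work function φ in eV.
3.46 eV

At the threshold frequency, photon energy equals work function:
φ = hf₀

Calculating:
φ = (6.626×10⁻³⁴ J·s)(8.366e+14 Hz)
φ = 3.46 eV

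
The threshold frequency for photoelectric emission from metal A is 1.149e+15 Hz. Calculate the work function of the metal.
4.75 eV

At the threshold frequency, photon energy equals work function:
φ = hf₀

Calculating:
φ = (6.626×10⁻³⁴ J·s)(1.149e+15 Hz)
φ = 4.75 eV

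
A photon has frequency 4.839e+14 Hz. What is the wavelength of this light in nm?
619.53 nm

Using the wave equation: c = fλ

Solving for wavelength:
λ = c/f = (3×10⁸ m/s) / (4.839e+14 Hz)
λ = 619.53 nm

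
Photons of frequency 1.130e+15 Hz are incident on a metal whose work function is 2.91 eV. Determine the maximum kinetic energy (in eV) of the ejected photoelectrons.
1.7633 eV

Using Einstein's photoelectric equation: KE_max = hf - φ

First, calculate the photon energy:
E_photon = hf = (6.626×10⁻³⁴ J·s)(1.130e+15 Hz)
E_photon = 4.6733 eV

Then, the maximum kinetic energy:
KE_max = E_photon - φ = 4.6733 eV - 2.91 eV = 1.7633 eV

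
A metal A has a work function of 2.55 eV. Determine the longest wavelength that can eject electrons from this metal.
486.21 nm

The threshold wavelength is when the photon energy equals the work function:
hc/λ₀ = φ

Solving for λ₀:
λ₀ = hc/φ = (6.626×10⁻³⁴ J·s)(3×10⁸ m/s) / (2.55 eV × 1.602×10⁻¹⁹ J/eV)
λ₀ = 486.21 nm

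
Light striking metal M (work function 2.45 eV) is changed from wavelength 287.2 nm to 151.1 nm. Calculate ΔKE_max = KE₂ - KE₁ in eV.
3.8884 eV

Using Einstein's equation: KE_max = hc/λ - φ

For λ₁ = 287.2 nm:
KE₁ = hc/λ₁ - φ = 4.3170 - 2.45 = 1.8670 eV

For λ₂ = 151.1 nm:
KE₂ = hc/λ₂ - φ = 8.2054 - 2.45 = 5.7554 eV

Change in KE:
ΔKE = KE₂ - KE₁ = 5.7554 - 1.8670 = 3.8884 eV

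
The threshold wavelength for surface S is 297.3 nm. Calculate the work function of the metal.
4.17 eV

At the threshold wavelength, photon energy equals work function:
φ = hc/λ₀

Calculating:
φ = (6.626×10⁻³⁴ J·s)(3×10⁸ m/s) / (297.3×10⁻⁹ m)
φ = 4.17 eV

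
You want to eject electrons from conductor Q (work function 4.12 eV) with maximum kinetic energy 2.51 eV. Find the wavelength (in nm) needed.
187.00 nm

From Einstein's equation: KE_max = hc/λ - φ

Rearranging for λ:
hc/λ = KE_max + φ
λ = hc/(KE_max + φ)

Required photon energy:
E_photon = KE_max + φ = 2.51 + 4.12 = 6.63 eV

Required wavelength:
λ = hc/E_photon = (6.626×10⁻³⁴)(3×10⁸) / (6.63 × 1.602×10⁻¹⁹)
λ = 187.00 nm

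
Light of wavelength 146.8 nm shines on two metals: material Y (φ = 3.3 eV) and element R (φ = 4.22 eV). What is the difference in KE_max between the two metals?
0.9200 eV

Using KE_max = hc/λ - φ for each metal:

Photon energy: E = hc/λ = 8.4458 eV

For material Y (φ₁ = 3.3 eV):
KE₁ = E - φ₁ = 8.4458 - 3.3 = 5.1458 eV

For element R (φ₂ = 4.22 eV):
KE₂ = E - φ₂ = 8.4458 - 4.22 = 4.2258 eV

Difference:
ΔKE = KE₁ - KE₂ = 5.1458 - 4.2258 = 0.9200 eV

Note: The difference equals the difference in work functions: 4.22 - 3.3 = 0.92 eV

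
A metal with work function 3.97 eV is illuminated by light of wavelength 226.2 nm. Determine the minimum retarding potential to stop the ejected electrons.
1.5112 V

The stopping potential V_s satisfies: eV_s = KE_max

First, find KE_max using Einstein's equation:
E_photon = hc/λ = 5.4812 eV
KE_max = E_photon - φ = 5.4812 - 3.97 = 1.5112 eV

Since eV_s = KE_max:
V_s = KE_max/e = 1.5112 V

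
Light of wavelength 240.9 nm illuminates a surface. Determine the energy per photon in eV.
5.1467 eV

Using E = hf = hc/λ:

E = hc/λ = (6.626×10⁻³⁴ J·s)(3×10⁸ m/s) / (240.9×10⁻⁹ m)
E = 5.1467 eV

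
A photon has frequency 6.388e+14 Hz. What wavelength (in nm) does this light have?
469.31 nm

Using the wave equation: c = fλ

Solving for wavelength:
λ = c/f = (3×10⁸ m/s) / (6.388e+14 Hz)
λ = 469.31 nm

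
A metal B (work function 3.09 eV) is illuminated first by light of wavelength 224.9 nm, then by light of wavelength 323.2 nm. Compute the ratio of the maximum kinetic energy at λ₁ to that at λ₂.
3.2472

Using Einstein's equation: KE_max = hc/λ - φ

For λ₁ = 224.9 nm:
E₁ = hc/λ₁ = 5.5129 eV
KE₁ = E₁ - φ = 5.5129 - 3.09 = 2.4229 eV

For λ₂ = 323.2 nm:
E₂ = hc/λ₂ = 3.8361 eV
KE₂ = E₂ - φ = 3.8361 - 3.09 = 0.7461 eV

Ratio: KE₁/KE₂ = 2.4229/0.7461 = 3.2472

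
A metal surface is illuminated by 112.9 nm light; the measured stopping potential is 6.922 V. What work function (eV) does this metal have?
4.06 eV

The stopping potential gives the maximum kinetic energy: KE_max = eV_s = 6.922 eV

From Einstein's photoelectric equation: KE_max = hc/λ - φ
Rearranging: φ = hc/λ - KE_max

Calculate photon energy:
E_photon = hc/λ = (6.626×10⁻³⁴ J·s)(3×10⁸ m/s) / (112.9×10⁻⁹ m) = 10.9818 eV

Therefore:
φ = 10.9818 - 6.922 = 4.06 eV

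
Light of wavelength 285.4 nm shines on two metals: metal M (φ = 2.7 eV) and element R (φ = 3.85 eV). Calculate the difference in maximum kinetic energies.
1.1500 eV

Using KE_max = hc/λ - φ for each metal:

Photon energy: E = hc/λ = 4.3442 eV

For metal M (φ₁ = 2.7 eV):
KE₁ = E - φ₁ = 4.3442 - 2.7 = 1.6442 eV

For element R (φ₂ = 3.85 eV):
KE₂ = E - φ₂ = 4.3442 - 3.85 = 0.4942 eV

Difference:
ΔKE = KE₁ - KE₂ = 1.6442 - 0.4942 = 1.1500 eV

Note: The difference equals the difference in work functions: 3.85 - 2.7 = 1.15 eV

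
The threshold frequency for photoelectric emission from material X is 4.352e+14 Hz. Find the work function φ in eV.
1.80 eV

At the threshold frequency, photon energy equals work function:
φ = hf₀

Calculating:
φ = (6.626×10⁻³⁴ J·s)(4.352e+14 Hz)
φ = 1.80 eV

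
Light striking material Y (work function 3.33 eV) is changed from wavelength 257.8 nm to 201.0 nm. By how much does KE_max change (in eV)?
1.3591 eV

Using Einstein's equation: KE_max = hc/λ - φ

For λ₁ = 257.8 nm:
KE₁ = hc/λ₁ - φ = 4.8093 - 3.33 = 1.4793 eV

For λ₂ = 201.0 nm:
KE₂ = hc/λ₂ - φ = 6.1684 - 3.33 = 2.8384 eV

Change in KE:
ΔKE = KE₂ - KE₁ = 2.8384 - 1.4793 = 1.3591 eV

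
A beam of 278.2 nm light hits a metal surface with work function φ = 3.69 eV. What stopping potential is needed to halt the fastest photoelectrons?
0.7667 V

The stopping potential V_s satisfies: eV_s = KE_max

First, find KE_max using Einstein's equation:
E_photon = hc/λ = 4.4567 eV
KE_max = E_photon - φ = 4.4567 - 3.69 = 0.7667 eV

Since eV_s = KE_max:
V_s = KE_max/e = 0.7667 V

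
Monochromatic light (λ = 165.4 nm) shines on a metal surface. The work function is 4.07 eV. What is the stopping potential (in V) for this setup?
3.4260 V

The stopping potential V_s satisfies: eV_s = KE_max

First, find KE_max using Einstein's equation:
E_photon = hc/λ = 7.4960 eV
KE_max = E_photon - φ = 7.4960 - 4.07 = 3.4260 eV

Since eV_s = KE_max:
V_s = KE_max/e = 3.4260 V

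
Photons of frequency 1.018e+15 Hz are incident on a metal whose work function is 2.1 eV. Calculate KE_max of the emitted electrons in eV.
2.1101 eV

Using Einstein's photoelectric equation: KE_max = hf - φ

First, calculate the photon energy:
E_photon = hf = (6.626×10⁻³⁴ J·s)(1.018e+15 Hz)
E_photon = 4.2101 eV

Then, the maximum kinetic energy:
KE_max = E_photon - φ = 4.2101 eV - 2.1 eV = 2.1101 eV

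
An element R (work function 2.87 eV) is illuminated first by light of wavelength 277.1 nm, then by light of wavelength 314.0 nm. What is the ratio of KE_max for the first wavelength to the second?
1.4875

Using Einstein's equation: KE_max = hc/λ - φ

For λ₁ = 277.1 nm:
E₁ = hc/λ₁ = 4.4743 eV
KE₁ = E₁ - φ = 4.4743 - 2.87 = 1.6043 eV

For λ₂ = 314.0 nm:
E₂ = hc/λ₂ = 3.9485 eV
KE₂ = E₂ - φ = 3.9485 - 2.87 = 1.0785 eV

Ratio: KE₁/KE₂ = 1.6043/1.0785 = 1.4875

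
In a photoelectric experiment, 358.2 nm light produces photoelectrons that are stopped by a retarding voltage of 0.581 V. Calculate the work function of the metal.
2.88 eV

The stopping potential gives the maximum kinetic energy: KE_max = eV_s = 0.581 eV

From Einstein's photoelectric equation: KE_max = hc/λ - φ
Rearranging: φ = hc/λ - KE_max

Calculate photon energy:
E_photon = hc/λ = (6.626×10⁻³⁴ J·s)(3×10⁸ m/s) / (358.2×10⁻⁹ m) = 3.4613 eV

Therefore:
φ = 3.4613 - 0.581 = 2.88 eV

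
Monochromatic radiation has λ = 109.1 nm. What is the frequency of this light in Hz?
2.7479e+15 Hz

Using the wave equation: c = fλ

Solving for frequency:
f = c/λ = (3×10⁸ m/s) / (109.1×10⁻⁹ m)
f = 2.7479e+15 Hz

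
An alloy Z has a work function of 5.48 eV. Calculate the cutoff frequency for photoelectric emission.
1.3251e+15 Hz

The threshold frequency is when the photon energy equals the work function:
hf₀ = φ

Solving for f₀:
f₀ = φ/h = (5.48 eV × 1.602×10⁻¹⁹ J/eV) / (6.626×10⁻³⁴ J·s)
f₀ = 1.3251e+15 Hz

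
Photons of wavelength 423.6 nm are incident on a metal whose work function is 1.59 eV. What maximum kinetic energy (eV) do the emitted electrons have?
1.3369 eV

Using Einstein's photoelectric equation: KE_max = hf - φ = hc/λ - φ

First, calculate the photon energy:
E_photon = hc/λ = (6.626×10⁻³⁴ J·s)(3×10⁸ m/s) / (423.6×10⁻⁹ m)
E_photon = 2.9269 eV

Then, the maximum kinetic energy:
KE_max = E_photon - φ = 2.9269 eV - 1.59 eV = 1.3369 eV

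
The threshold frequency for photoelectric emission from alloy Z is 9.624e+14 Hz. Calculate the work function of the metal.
3.98 eV

At the threshold frequency, photon energy equals work function:
φ = hf₀

Calculating:
φ = (6.626×10⁻³⁴ J·s)(9.624e+14 Hz)
φ = 3.98 eV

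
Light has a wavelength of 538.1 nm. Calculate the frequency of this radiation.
5.5713e+14 Hz

Using the wave equation: c = fλ

Solving for frequency:
f = c/λ = (3×10⁸ m/s) / (538.1×10⁻⁹ m)
f = 5.5713e+14 Hz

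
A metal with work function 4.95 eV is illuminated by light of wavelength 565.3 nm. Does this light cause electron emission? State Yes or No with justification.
No

For photoemission, the photon energy must exceed the work function.

Photon energy: E = hc/λ = 2.1932 eV
Work function: φ = 4.95 eV

Since E_photon (2.1932 eV) < φ (4.95 eV), photoemission will NOT occur.
The threshold wavelength is λ₀ = hc/φ = 250.5 nm.
Since 565.3 nm > 250.5 nm, the photons lack sufficient energy.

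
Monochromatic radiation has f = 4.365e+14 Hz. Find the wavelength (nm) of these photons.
686.81 nm

Using the wave equation: c = fλ

Solving for wavelength:
λ = c/f = (3×10⁸ m/s) / (4.365e+14 Hz)
λ = 686.81 nm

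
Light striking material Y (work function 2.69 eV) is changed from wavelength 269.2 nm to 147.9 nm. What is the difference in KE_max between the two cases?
3.7773 eV

Using Einstein's equation: KE_max = hc/λ - φ

For λ₁ = 269.2 nm:
KE₁ = hc/λ₁ - φ = 4.6057 - 2.69 = 1.9157 eV

For λ₂ = 147.9 nm:
KE₂ = hc/λ₂ - φ = 8.3830 - 2.69 = 5.6930 eV

Change in KE:
ΔKE = KE₂ - KE₁ = 5.6930 - 1.9157 = 3.7773 eV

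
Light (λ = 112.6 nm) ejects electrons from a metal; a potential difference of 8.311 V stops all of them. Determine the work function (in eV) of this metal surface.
2.70 eV

The stopping potential gives the maximum kinetic energy: KE_max = eV_s = 8.311 eV

From Einstein's photoelectric equation: KE_max = hc/λ - φ
Rearranging: φ = hc/λ - KE_max

Calculate photon energy:
E_photon = hc/λ = (6.626×10⁻³⁴ J·s)(3×10⁸ m/s) / (112.6×10⁻⁹ m) = 11.0110 eV

Therefore:
φ = 11.0110 - 8.311 = 2.70 eV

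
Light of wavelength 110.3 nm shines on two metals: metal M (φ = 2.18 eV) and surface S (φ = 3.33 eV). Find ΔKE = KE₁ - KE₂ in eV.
1.1500 eV

Using KE_max = hc/λ - φ for each metal:

Photon energy: E = hc/λ = 11.2406 eV

For metal M (φ₁ = 2.18 eV):
KE₁ = E - φ₁ = 11.2406 - 2.18 = 9.0606 eV

For surface S (φ₂ = 3.33 eV):
KE₂ = E - φ₂ = 11.2406 - 3.33 = 7.9106 eV

Difference:
ΔKE = KE₁ - KE₂ = 9.0606 - 7.9106 = 1.1500 eV

Note: The difference equals the difference in work functions: 3.33 - 2.18 = 1.15 eV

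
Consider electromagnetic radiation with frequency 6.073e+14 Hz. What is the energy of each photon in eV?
2.5116 eV

Using E = hf:

E = hf = (6.626×10⁻³⁴ J·s)(6.073e+14 Hz)
E = 2.5116 eV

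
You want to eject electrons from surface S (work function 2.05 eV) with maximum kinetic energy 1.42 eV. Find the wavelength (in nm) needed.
357.30 nm

From Einstein's equation: KE_max = hc/λ - φ

Rearranging for λ:
hc/λ = KE_max + φ
λ = hc/(KE_max + φ)

Required photon energy:
E_photon = KE_max + φ = 1.42 + 2.05 = 3.47 eV

Required wavelength:
λ = hc/E_photon = (6.626×10⁻³⁴)(3×10⁸) / (3.47 × 1.602×10⁻¹⁹)
λ = 357.30 nm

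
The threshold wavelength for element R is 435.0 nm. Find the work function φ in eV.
2.85 eV

At the threshold wavelength, photon energy equals work function:
φ = hc/λ₀

Calculating:
φ = (6.626×10⁻³⁴ J·s)(3×10⁸ m/s) / (435.0×10⁻⁹ m)
φ = 2.85 eV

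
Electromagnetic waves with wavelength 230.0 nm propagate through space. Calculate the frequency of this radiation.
1.3034e+15 Hz

Using the wave equation: c = fλ

Solving for frequency:
f = c/λ = (3×10⁸ m/s) / (230.0×10⁻⁹ m)
f = 1.3034e+15 Hz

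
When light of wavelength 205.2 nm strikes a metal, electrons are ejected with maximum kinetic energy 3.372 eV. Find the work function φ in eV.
2.67 eV

From Einstein's photoelectric equation: KE_max = hf - φ = hc/λ - φ

Rearranging for φ:
φ = hc/λ - KE_max

Calculate photon energy:
E_photon = hc/λ = 6.0421 eV

Therefore:
φ = 6.0421 - 3.372 = 2.67 eV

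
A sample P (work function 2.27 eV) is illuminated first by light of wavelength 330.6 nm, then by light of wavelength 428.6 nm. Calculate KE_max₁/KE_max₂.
2.3769

Using Einstein's equation: KE_max = hc/λ - φ

For λ₁ = 330.6 nm:
E₁ = hc/λ₁ = 3.7503 eV
KE₁ = E₁ - φ = 3.7503 - 2.27 = 1.4803 eV

For λ₂ = 428.6 nm:
E₂ = hc/λ₂ = 2.8928 eV
KE₂ = E₂ - φ = 2.8928 - 2.27 = 0.6228 eV

Ratio: KE₁/KE₂ = 1.4803/0.6228 = 2.3769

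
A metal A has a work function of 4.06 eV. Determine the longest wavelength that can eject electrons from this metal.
305.38 nm

The threshold wavelength is when the photon energy equals the work function:
hc/λ₀ = φ

Solving for λ₀:
λ₀ = hc/φ = (6.626×10⁻³⁴ J·s)(3×10⁸ m/s) / (4.06 eV × 1.602×10⁻¹⁹ J/eV)
λ₀ = 305.38 nm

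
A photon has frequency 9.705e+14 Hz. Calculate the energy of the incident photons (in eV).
4.0137 eV

Using E = hf:

E = hf = (6.626×10⁻³⁴ J·s)(9.705e+14 Hz)
E = 4.0137 eV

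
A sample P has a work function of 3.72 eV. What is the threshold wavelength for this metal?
333.29 nm

The threshold wavelength is when the photon energy equals the work function:
hc/λ₀ = φ

Solving for λ₀:
λ₀ = hc/φ = (6.626×10⁻³⁴ J·s)(3×10⁸ m/s) / (3.72 eV × 1.602×10⁻¹⁹ J/eV)
λ₀ = 333.29 nm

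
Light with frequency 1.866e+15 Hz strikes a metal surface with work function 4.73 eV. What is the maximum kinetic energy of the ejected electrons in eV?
2.9872 eV

Using Einstein's photoelectric equation: KE_max = hf - φ

First, calculate the photon energy:
E_photon = hf = (6.626×10⁻³⁴ J·s)(1.866e+15 Hz)
E_photon = 7.7172 eV

Then, the maximum kinetic energy:
KE_max = E_photon - φ = 7.7172 eV - 4.73 eV = 2.9872 eV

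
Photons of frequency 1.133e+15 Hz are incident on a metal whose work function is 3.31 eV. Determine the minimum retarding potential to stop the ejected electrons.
1.3757 V

The stopping potential V_s satisfies: eV_s = KE_max

First, find KE_max using Einstein's equation:
E_photon = hf = (6.626×10⁻³⁴ J·s)(1.133e+15 Hz) = 4.6857 eV
KE_max = E_photon - φ = 4.6857 - 3.31 = 1.3757 eV

Since eV_s = KE_max:
V_s = KE_max/e = 1.3757 V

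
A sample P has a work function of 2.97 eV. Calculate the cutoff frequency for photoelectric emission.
7.1814e+14 Hz

The threshold frequency is when the photon energy equals the work function:
hf₀ = φ

Solving for f₀:
f₀ = φ/h = (2.97 eV × 1.602×10⁻¹⁹ J/eV) / (6.626×10⁻³⁴ J·s)
f₀ = 7.1814e+14 Hz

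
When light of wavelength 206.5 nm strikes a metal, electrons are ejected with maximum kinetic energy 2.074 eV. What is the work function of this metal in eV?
3.93 eV

From Einstein's photoelectric equation: KE_max = hf - φ = hc/λ - φ

Rearranging for φ:
φ = hc/λ - KE_max

Calculate photon energy:
E_photon = hc/λ = 6.0041 eV

Therefore:
φ = 6.0041 - 2.074 = 3.93 eV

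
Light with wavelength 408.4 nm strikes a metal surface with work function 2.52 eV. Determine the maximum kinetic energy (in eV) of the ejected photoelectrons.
0.5159 eV

Using Einstein's photoelectric equation: KE_max = hf - φ = hc/λ - φ

First, calculate the photon energy:
E_photon = hc/λ = (6.626×10⁻³⁴ J·s)(3×10⁸ m/s) / (408.4×10⁻⁹ m)
E_photon = 3.0359 eV

Then, the maximum kinetic energy:
KE_max = E_photon - φ = 3.0359 eV - 2.52 eV = 0.5159 eV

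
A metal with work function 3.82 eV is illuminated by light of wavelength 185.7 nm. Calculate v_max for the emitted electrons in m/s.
1.0024e+06 m/s

First, find the maximum kinetic energy:
E_photon = hc/λ = 6.6766 eV
KE_max = E_photon - φ = 6.6766 - 3.82 = 2.8566 eV

Convert to Joules: KE_max = 2.8566 × 1.602×10⁻¹⁹ J = 4.5768e-19 J

Then use KE = ½mv² to find velocity:
v = √(2·KE/m) = √(2 × 4.5768e-19 J / 9.109e-31 kg)
v = 1.0024e+06 m/s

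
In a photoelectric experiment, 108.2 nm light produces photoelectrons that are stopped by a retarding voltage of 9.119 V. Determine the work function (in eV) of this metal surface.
2.34 eV

The stopping potential gives the maximum kinetic energy: KE_max = eV_s = 9.119 eV

From Einstein's photoelectric equation: KE_max = hc/λ - φ
Rearranging: φ = hc/λ - KE_max

Calculate photon energy:
E_photon = hc/λ = (6.626×10⁻³⁴ J·s)(3×10⁸ m/s) / (108.2×10⁻⁹ m) = 11.4588 eV

Therefore:
φ = 11.4588 - 9.119 = 2.34 eV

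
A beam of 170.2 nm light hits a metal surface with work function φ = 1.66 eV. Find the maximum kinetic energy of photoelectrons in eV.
5.6246 eV

Using Einstein's photoelectric equation: KE_max = hf - φ = hc/λ - φ

First, calculate the photon energy:
E_photon = hc/λ = (6.626×10⁻³⁴ J·s)(3×10⁸ m/s) / (170.2×10⁻⁹ m)
E_photon = 7.2846 eV

Then, the maximum kinetic energy:
KE_max = E_photon - φ = 7.2846 eV - 1.66 eV = 5.6246 eV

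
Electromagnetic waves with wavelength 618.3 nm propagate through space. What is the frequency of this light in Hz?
4.8487e+14 Hz

Using the wave equation: c = fλ

Solving for frequency:
f = c/λ = (3×10⁸ m/s) / (618.3×10⁻⁹ m)
f = 4.8487e+14 Hz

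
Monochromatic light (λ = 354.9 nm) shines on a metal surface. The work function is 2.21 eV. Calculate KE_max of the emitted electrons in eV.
1.2835 eV

Using Einstein's photoelectric equation: KE_max = hf - φ = hc/λ - φ

First, calculate the photon energy:
E_photon = hc/λ = (6.626×10⁻³⁴ J·s)(3×10⁸ m/s) / (354.9×10⁻⁹ m)
E_photon = 3.4935 eV

Then, the maximum kinetic energy:
KE_max = E_photon - φ = 3.4935 eV - 2.21 eV = 1.2835 eV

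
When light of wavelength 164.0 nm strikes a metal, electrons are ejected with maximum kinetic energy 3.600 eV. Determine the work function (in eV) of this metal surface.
3.96 eV

From Einstein's photoelectric equation: KE_max = hf - φ = hc/λ - φ

Rearranging for φ:
φ = hc/λ - KE_max

Calculate photon energy:
E_photon = hc/λ = 7.5600 eV

Therefore:
φ = 7.5600 - 3.600 = 3.96 eV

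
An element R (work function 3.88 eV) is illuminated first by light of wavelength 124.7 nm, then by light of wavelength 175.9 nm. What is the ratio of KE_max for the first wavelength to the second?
1.9134

Using Einstein's equation: KE_max = hc/λ - φ

For λ₁ = 124.7 nm:
E₁ = hc/λ₁ = 9.9426 eV
KE₁ = E₁ - φ = 9.9426 - 3.88 = 6.0626 eV

For λ₂ = 175.9 nm:
E₂ = hc/λ₂ = 7.0486 eV
KE₂ = E₂ - φ = 7.0486 - 3.88 = 3.1686 eV

Ratio: KE₁/KE₂ = 6.0626/3.1686 = 1.9134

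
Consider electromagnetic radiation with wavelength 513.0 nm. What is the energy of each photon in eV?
2.4168 eV

Using E = hf = hc/λ:

E = hc/λ = (6.626×10⁻³⁴ J·s)(3×10⁸ m/s) / (513.0×10⁻⁹ m)
E = 2.4168 eV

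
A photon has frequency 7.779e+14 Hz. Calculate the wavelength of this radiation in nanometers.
385.39 nm

Using the wave equation: c = fλ

Solving for wavelength:
λ = c/f = (3×10⁸ m/s) / (7.779e+14 Hz)
λ = 385.39 nm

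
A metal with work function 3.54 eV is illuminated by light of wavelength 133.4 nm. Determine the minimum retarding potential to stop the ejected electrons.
5.7542 V

The stopping potential V_s satisfies: eV_s = KE_max

First, find KE_max using Einstein's equation:
E_photon = hc/λ = 9.2942 eV
KE_max = E_photon - φ = 9.2942 - 3.54 = 5.7542 eV

Since eV_s = KE_max:
V_s = KE_max/e = 5.7542 V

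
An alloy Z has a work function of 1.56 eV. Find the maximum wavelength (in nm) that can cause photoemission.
794.77 nm

The threshold wavelength is when the photon energy equals the work function:
hc/λ₀ = φ

Solving for λ₀:
λ₀ = hc/φ = (6.626×10⁻³⁴ J·s)(3×10⁸ m/s) / (1.56 eV × 1.602×10⁻¹⁹ J/eV)
λ₀ = 794.77 nm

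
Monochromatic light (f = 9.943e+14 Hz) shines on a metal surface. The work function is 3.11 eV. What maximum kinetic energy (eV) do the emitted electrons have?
1.0021 eV

Using Einstein's photoelectric equation: KE_max = hf - φ

First, calculate the photon energy:
E_photon = hf = (6.626×10⁻³⁴ J·s)(9.943e+14 Hz)
E_photon = 4.1121 eV

Then, the maximum kinetic energy:
KE_max = E_photon - φ = 4.1121 eV - 3.11 eV = 1.0021 eV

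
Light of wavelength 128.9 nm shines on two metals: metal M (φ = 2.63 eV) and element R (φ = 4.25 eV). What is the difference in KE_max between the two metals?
1.6200 eV

Using KE_max = hc/λ - φ for each metal:

Photon energy: E = hc/λ = 9.6186 eV

For metal M (φ₁ = 2.63 eV):
KE₁ = E - φ₁ = 9.6186 - 2.63 = 6.9886 eV

For element R (φ₂ = 4.25 eV):
KE₂ = E - φ₂ = 9.6186 - 4.25 = 5.3686 eV

Difference:
ΔKE = KE₁ - KE₂ = 6.9886 - 5.3686 = 1.6200 eV

Note: The difference equals the difference in work functions: 4.25 - 2.63 = 1.62 eV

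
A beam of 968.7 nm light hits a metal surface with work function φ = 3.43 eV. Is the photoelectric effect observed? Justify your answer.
No

For photoemission, the photon energy must exceed the work function.

Photon energy: E = hc/λ = 1.2799 eV
Work function: φ = 3.43 eV

Since E_photon (1.2799 eV) < φ (3.43 eV), photoemission will NOT occur.
The threshold wavelength is λ₀ = hc/φ = 361.5 nm.
Since 968.7 nm > 361.5 nm, the photons lack sufficient energy.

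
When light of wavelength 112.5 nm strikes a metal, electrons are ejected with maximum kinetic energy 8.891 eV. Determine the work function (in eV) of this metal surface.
2.13 eV

From Einstein's photoelectric equation: KE_max = hf - φ = hc/λ - φ

Rearranging for φ:
φ = hc/λ - KE_max

Calculate photon energy:
E_photon = hc/λ = 11.0208 eV

Therefore:
φ = 11.0208 - 8.891 = 2.13 eV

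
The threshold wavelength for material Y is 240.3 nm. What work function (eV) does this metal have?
5.16 eV

At the threshold wavelength, photon energy equals work function:
φ = hc/λ₀

Calculating:
φ = (6.626×10⁻³⁴ J·s)(3×10⁸ m/s) / (240.3×10⁻⁹ m)
φ = 5.16 eV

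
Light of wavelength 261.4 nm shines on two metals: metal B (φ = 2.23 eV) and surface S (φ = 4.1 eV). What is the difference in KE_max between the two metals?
1.8700 eV

Using KE_max = hc/λ - φ for each metal:

Photon energy: E = hc/λ = 4.7431 eV

For metal B (φ₁ = 2.23 eV):
KE₁ = E - φ₁ = 4.7431 - 2.23 = 2.5131 eV

For surface S (φ₂ = 4.1 eV):
KE₂ = E - φ₂ = 4.7431 - 4.1 = 0.6431 eV

Difference:
ΔKE = KE₁ - KE₂ = 2.5131 - 0.6431 = 1.8700 eV

Note: The difference equals the difference in work functions: 4.1 - 2.23 = 1.87 eV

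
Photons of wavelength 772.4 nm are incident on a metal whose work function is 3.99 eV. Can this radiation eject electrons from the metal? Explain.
No

For photoemission, the photon energy must exceed the work function.

Photon energy: E = hc/λ = 1.6052 eV
Work function: φ = 3.99 eV

Since E_photon (1.6052 eV) < φ (3.99 eV), photoemission will NOT occur.
The threshold wavelength is λ₀ = hc/φ = 310.7 nm.
Since 772.4 nm > 310.7 nm, the photons lack sufficient energy.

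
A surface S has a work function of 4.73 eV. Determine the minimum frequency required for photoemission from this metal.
1.1437e+15 Hz

The threshold frequency is when the photon energy equals the work function:
hf₀ = φ

Solving for f₀:
f₀ = φ/h = (4.73 eV × 1.602×10⁻¹⁹ J/eV) / (6.626×10⁻³⁴ J·s)
f₀ = 1.1437e+15 Hz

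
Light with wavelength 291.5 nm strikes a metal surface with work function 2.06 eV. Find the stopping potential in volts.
2.1933 V

The stopping potential V_s satisfies: eV_s = KE_max

First, find KE_max using Einstein's equation:
E_photon = hc/λ = 4.2533 eV
KE_max = E_photon - φ = 4.2533 - 2.06 = 2.1933 eV

Since eV_s = KE_max:
V_s = KE_max/e = 2.1933 V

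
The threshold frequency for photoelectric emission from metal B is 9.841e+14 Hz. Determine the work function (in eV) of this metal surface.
4.07 eV

At the threshold frequency, photon energy equals work function:
φ = hf₀

Calculating:
φ = (6.626×10⁻³⁴ J·s)(9.841e+14 Hz)
φ = 4.07 eV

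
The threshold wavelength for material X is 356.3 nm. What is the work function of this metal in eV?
3.48 eV

At the threshold wavelength, photon energy equals work function:
φ = hc/λ₀

Calculating:
φ = (6.626×10⁻³⁴ J·s)(3×10⁸ m/s) / (356.3×10⁻⁹ m)
φ = 3.48 eV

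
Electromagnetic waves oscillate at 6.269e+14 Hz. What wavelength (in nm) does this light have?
478.21 nm

Using the wave equation: c = fλ

Solving for wavelength:
λ = c/f = (3×10⁸ m/s) / (6.269e+14 Hz)
λ = 478.21 nm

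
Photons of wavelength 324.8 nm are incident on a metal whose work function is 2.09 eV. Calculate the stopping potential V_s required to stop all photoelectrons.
1.7272 V

The stopping potential V_s satisfies: eV_s = KE_max

First, find KE_max using Einstein's equation:
E_photon = hc/λ = 3.8172 eV
KE_max = E_photon - φ = 3.8172 - 2.09 = 1.7272 eV

Since eV_s = KE_max:
V_s = KE_max/e = 1.7272 V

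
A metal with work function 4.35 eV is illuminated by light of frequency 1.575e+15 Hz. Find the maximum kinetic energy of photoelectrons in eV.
2.1637 eV

Using Einstein's photoelectric equation: KE_max = hf - φ

First, calculate the photon energy:
E_photon = hf = (6.626×10⁻³⁴ J·s)(1.575e+15 Hz)
E_photon = 6.5137 eV

Then, the maximum kinetic energy:
KE_max = E_photon - φ = 6.5137 eV - 4.35 eV = 2.1637 eV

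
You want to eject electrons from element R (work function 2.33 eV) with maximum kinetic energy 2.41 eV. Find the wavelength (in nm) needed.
261.57 nm

From Einstein's equation: KE_max = hc/λ - φ

Rearranging for λ:
hc/λ = KE_max + φ
λ = hc/(KE_max + φ)

Required photon energy:
E_photon = KE_max + φ = 2.41 + 2.33 = 4.74 eV

Required wavelength:
λ = hc/E_photon = (6.626×10⁻³⁴)(3×10⁸) / (4.74 × 1.602×10⁻¹⁹)
λ = 261.57 nm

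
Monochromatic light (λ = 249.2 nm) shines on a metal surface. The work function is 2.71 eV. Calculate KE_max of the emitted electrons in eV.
2.2653 eV

Using Einstein's photoelectric equation: KE_max = hf - φ = hc/λ - φ

First, calculate the photon energy:
E_photon = hc/λ = (6.626×10⁻³⁴ J·s)(3×10⁸ m/s) / (249.2×10⁻⁹ m)
E_photon = 4.9753 eV

Then, the maximum kinetic energy:
KE_max = E_photon - φ = 4.9753 eV - 2.71 eV = 2.2653 eV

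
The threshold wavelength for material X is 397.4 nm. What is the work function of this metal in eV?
3.12 eV

At the threshold wavelength, photon energy equals work function:
φ = hc/λ₀

Calculating:
φ = (6.626×10⁻³⁴ J·s)(3×10⁸ m/s) / (397.4×10⁻⁹ m)
φ = 3.12 eV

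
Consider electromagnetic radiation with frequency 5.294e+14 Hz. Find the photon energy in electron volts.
2.1894 eV

Using E = hf:

E = hf = (6.626×10⁻³⁴ J·s)(5.294e+14 Hz)
E = 2.1894 eV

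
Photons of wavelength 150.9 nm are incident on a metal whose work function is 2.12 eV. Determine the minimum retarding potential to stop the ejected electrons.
6.0963 V

The stopping potential V_s satisfies: eV_s = KE_max

First, find KE_max using Einstein's equation:
E_photon = hc/λ = 8.2163 eV
KE_max = E_photon - φ = 8.2163 - 2.12 = 6.0963 eV

Since eV_s = KE_max:
V_s = KE_max/e = 6.0963 V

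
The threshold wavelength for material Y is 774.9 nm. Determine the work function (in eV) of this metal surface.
1.60 eV

At the threshold wavelength, photon energy equals work function:
φ = hc/λ₀

Calculating:
φ = (6.626×10⁻³⁴ J·s)(3×10⁸ m/s) / (774.9×10⁻⁹ m)
φ = 1.60 eV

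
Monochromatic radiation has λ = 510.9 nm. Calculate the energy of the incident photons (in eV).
2.4268 eV

Using E = hf = hc/λ:

E = hc/λ = (6.626×10⁻³⁴ J·s)(3×10⁸ m/s) / (510.9×10⁻⁹ m)
E = 2.4268 eV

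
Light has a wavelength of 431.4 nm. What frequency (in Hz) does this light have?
6.9493e+14 Hz

Using the wave equation: c = fλ

Solving for frequency:
f = c/λ = (3×10⁸ m/s) / (431.4×10⁻⁹ m)
f = 6.9493e+14 Hz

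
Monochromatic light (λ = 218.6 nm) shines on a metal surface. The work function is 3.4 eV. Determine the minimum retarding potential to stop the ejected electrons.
2.2717 V

The stopping potential V_s satisfies: eV_s = KE_max

First, find KE_max using Einstein's equation:
E_photon = hc/λ = 5.6717 eV
KE_max = E_photon - φ = 5.6717 - 3.4 = 2.2717 eV

Since eV_s = KE_max:
V_s = KE_max/e = 2.2717 V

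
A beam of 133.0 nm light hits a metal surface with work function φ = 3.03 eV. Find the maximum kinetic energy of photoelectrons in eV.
6.2921 eV

Using Einstein's photoelectric equation: KE_max = hf - φ = hc/λ - φ

First, calculate the photon energy:
E_photon = hc/λ = (6.626×10⁻³⁴ J·s)(3×10⁸ m/s) / (133.0×10⁻⁹ m)
E_photon = 9.3221 eV

Then, the maximum kinetic energy:
KE_max = E_photon - φ = 9.3221 eV - 3.03 eV = 6.2921 eV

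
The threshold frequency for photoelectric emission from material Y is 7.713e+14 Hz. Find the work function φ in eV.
3.19 eV

At the threshold frequency, photon energy equals work function:
φ = hf₀

Calculating:
φ = (6.626×10⁻³⁴ J·s)(7.713e+14 Hz)
φ = 3.19 eV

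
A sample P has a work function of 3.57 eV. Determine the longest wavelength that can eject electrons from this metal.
347.29 nm

The threshold wavelength is when the photon energy equals the work function:
hc/λ₀ = φ

Solving for λ₀:
λ₀ = hc/φ = (6.626×10⁻³⁴ J·s)(3×10⁸ m/s) / (3.57 eV × 1.602×10⁻¹⁹ J/eV)
λ₀ = 347.29 nm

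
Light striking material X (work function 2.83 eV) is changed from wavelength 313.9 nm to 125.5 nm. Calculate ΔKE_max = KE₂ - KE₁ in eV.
5.9294 eV

Using Einstein's equation: KE_max = hc/λ - φ

For λ₁ = 313.9 nm:
KE₁ = hc/λ₁ - φ = 3.9498 - 2.83 = 1.1198 eV

For λ₂ = 125.5 nm:
KE₂ = hc/λ₂ - φ = 9.8792 - 2.83 = 7.0492 eV

Change in KE:
ΔKE = KE₂ - KE₁ = 7.0492 - 1.1198 = 5.9294 eV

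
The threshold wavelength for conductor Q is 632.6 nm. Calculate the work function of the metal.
1.96 eV

At the threshold wavelength, photon energy equals work function:
φ = hc/λ₀

Calculating:
φ = (6.626×10⁻³⁴ J·s)(3×10⁸ m/s) / (632.6×10⁻⁹ m)
φ = 1.96 eV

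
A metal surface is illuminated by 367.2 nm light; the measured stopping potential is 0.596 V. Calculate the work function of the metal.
2.78 eV

The stopping potential gives the maximum kinetic energy: KE_max = eV_s = 0.596 eV

From Einstein's photoelectric equation: KE_max = hc/λ - φ
Rearranging: φ = hc/λ - KE_max

Calculate photon energy:
E_photon = hc/λ = (6.626×10⁻³⁴ J·s)(3×10⁸ m/s) / (367.2×10⁻⁹ m) = 3.3765 eV

Therefore:
φ = 3.3765 - 0.596 = 2.78 eV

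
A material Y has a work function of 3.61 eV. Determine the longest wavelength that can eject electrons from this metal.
343.45 nm

The threshold wavelength is when the photon energy equals the work function:
hc/λ₀ = φ

Solving for λ₀:
λ₀ = hc/φ = (6.626×10⁻³⁴ J·s)(3×10⁸ m/s) / (3.61 eV × 1.602×10⁻¹⁹ J/eV)
λ₀ = 343.45 nm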